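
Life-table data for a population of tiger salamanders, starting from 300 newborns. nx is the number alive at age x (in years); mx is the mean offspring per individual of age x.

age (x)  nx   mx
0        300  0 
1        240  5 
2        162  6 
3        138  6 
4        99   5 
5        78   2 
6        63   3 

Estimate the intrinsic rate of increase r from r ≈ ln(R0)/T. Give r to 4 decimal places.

lx = nx/n0 = nx/300: 1, 0.8, 0.54, 0.46, 0.33, 0.26, 0.21
R0 = Σ lx·mx = 0 + 4 + 3.24 + 2.76 + 1.65 + 0.52 + 0.63 = 12.8
Σ x·lx·mx = 31.74; T = 31.74/12.8 = 2.47969…
r ≈ ln(R0)/T = ln(12.8)/2.47969… = 1.028132… → 1.0281

1.0281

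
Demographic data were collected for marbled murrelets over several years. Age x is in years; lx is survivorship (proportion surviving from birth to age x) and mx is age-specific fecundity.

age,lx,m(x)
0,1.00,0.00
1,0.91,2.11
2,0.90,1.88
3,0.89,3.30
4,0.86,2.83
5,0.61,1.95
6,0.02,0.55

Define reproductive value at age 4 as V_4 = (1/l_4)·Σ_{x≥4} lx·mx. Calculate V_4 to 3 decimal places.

4.226

lx·mx for x ≥ 4: 2.4338, 1.1895, 0.011 → sum = 3.6343
V_4 = 3.6343 / l_4 = 3.6343 / 0.86 = 4.22593… → 4.226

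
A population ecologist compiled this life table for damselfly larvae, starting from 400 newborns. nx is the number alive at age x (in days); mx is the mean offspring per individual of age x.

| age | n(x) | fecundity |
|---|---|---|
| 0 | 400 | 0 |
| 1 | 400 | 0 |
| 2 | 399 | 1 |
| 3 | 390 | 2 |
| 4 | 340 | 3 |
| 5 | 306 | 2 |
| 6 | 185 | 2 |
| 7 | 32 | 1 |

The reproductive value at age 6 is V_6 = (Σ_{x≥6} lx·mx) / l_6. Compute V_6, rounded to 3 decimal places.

lx = nx/n0 = nx/400: 1, 1, 0.9975, 0.975, 0.85, 0.765, 0.4625, 0.08
lx·mx for x ≥ 6: 0.925, 0.08 → sum = 1.005
V_6 = 1.005 / l_6 = 1.005 / 0.4625 = 2.172973… → 2.173

2.173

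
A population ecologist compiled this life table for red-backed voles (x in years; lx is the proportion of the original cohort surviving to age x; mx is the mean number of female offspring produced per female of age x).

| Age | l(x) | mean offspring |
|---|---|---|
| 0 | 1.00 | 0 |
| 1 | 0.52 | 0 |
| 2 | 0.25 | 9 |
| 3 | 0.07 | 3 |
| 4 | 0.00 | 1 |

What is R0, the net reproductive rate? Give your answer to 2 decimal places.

lx·mx by age: 0, 0, 2.25, 0.21, 0
R0 = Σ lx·mx = 2.46 → 2.46

2.46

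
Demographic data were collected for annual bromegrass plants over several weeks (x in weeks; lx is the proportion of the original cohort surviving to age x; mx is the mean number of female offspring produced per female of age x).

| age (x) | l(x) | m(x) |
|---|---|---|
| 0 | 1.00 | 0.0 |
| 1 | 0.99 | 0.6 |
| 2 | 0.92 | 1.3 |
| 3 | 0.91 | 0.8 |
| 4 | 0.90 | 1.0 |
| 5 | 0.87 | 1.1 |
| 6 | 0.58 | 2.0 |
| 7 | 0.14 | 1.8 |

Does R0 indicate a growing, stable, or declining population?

R0 = Σ lx·mx = 0 + 0.594 + 1.196 + 0.728 + 0.9 + 0.957 + 1.16 + 0.252 = 5.787
R0 > 1, so the population is growing.

growing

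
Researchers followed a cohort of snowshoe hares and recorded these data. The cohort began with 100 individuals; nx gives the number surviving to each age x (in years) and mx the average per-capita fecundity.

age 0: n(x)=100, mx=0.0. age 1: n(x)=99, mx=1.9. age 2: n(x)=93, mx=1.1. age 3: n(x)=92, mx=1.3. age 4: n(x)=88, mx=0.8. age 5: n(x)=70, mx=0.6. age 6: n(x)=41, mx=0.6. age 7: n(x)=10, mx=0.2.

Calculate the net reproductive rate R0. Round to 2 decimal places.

5.49

lx = nx/n0 = nx/100: 1, 0.99, 0.93, 0.92, 0.88, 0.7, 0.41, 0.1
lx·mx by age: 0, 1.881, 1.023, 1.196, 0.704, 0.42, 0.246, 0.02
R0 = Σ lx·mx = 5.49 → 5.49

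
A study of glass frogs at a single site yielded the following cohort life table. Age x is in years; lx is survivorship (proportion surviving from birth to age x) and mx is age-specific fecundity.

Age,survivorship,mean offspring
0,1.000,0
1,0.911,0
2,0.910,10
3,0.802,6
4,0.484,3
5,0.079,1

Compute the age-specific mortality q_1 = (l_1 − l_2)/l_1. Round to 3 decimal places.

q_1 = (l_1 − l_2) / l_1 = (0.911 − 0.91) / 0.911
     = 0.001 / 0.911 = 0.001098… → 0.001

0.001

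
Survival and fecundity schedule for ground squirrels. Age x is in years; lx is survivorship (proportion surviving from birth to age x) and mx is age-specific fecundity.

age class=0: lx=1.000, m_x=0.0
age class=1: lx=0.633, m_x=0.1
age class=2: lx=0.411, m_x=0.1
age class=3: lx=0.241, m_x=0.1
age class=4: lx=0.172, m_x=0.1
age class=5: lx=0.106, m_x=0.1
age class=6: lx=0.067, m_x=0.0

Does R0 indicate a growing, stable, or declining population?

declining

R0 = Σ lx·mx = 0 + 0.0633 + 0.0411 + 0.0241 + 0.0172 + 0.0106 + 0 = 0.1563
R0 < 1, so the population is declining.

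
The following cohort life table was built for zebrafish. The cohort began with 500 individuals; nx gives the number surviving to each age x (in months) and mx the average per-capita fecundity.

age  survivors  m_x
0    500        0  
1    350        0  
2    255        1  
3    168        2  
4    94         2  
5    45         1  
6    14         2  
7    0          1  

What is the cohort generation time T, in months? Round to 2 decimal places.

3.13

lx = nx/n0 = nx/500: 1, 0.7, 0.51, 0.336, 0.188, 0.09, 0.028, 0
lx·mx: 0, 0, 0.51, 0.672, 0.376, 0.09, 0.056, 0 → R0 = 1.704
x·lx·mx: 0, 0, 1.02, 2.016, 1.504, 0.45, 0.336, 0 → Σ = 5.326
T = 5.326 / 1.704 = 3.125587… → 3.13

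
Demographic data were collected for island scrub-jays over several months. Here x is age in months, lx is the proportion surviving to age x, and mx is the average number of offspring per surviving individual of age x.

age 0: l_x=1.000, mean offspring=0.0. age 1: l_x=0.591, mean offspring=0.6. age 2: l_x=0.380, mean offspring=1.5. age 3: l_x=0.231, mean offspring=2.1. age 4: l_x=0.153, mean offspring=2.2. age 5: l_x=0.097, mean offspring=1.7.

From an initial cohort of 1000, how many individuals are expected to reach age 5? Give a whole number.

Expected survivors = N0 · l_5 = 1000 × 0.097 = 97 → 97

97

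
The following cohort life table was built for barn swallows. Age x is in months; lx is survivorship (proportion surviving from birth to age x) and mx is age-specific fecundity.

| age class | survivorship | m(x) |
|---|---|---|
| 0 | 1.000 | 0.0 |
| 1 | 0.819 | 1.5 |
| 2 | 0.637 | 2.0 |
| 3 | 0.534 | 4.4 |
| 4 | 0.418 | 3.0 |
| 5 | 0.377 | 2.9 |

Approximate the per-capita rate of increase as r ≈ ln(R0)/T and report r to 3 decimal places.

R0 = Σ lx·mx = 0 + 1.2285 + 1.274 + 2.3496 + 1.254 + 1.0933 = 7.1994
Σ x·lx·mx = 21.3078; T = 21.3078/7.1994 = 2.95966…
r ≈ ln(R0)/T = ln(7.1994)/2.95966… = 0.66697… → 0.667

0.667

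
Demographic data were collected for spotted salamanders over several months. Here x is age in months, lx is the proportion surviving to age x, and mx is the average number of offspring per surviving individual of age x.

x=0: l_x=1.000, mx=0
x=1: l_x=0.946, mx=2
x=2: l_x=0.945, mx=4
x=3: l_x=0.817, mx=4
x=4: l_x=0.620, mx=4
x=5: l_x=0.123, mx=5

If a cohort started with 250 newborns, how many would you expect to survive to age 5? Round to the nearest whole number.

Expected survivors = N0 · l_5 = 250 × 0.123 = 30.75 → 31

31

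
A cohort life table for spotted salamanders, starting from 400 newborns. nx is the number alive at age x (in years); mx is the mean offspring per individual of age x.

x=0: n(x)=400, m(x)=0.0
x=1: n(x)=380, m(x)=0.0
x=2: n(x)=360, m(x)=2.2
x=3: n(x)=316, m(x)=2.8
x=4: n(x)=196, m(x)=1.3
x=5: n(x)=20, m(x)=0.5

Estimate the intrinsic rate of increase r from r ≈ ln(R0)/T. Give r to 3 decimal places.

lx = nx/n0 = nx/400: 1, 0.95, 0.9, 0.79, 0.49, 0.05
R0 = Σ lx·mx = 0 + 0 + 1.98 + 2.212 + 0.637 + 0.025 = 4.854
Σ x·lx·mx = 13.269; T = 13.269/4.854 = 2.73362…
r ≈ ln(R0)/T = ln(4.854)/2.73362… = 0.57792… → 0.578

0.578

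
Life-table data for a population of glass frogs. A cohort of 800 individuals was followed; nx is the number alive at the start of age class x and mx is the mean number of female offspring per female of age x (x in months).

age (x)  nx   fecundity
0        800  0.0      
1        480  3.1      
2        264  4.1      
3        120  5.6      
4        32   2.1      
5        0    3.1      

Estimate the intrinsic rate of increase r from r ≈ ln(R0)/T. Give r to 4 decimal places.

lx = nx/n0 = nx/800: 1, 0.6, 0.33, 0.15, 0.04, 0
R0 = Σ lx·mx = 0 + 1.86 + 1.353 + 0.84 + 0.084 + 0 = 4.137
Σ x·lx·mx = 7.422; T = 7.422/4.137 = 1.79405…
r ≈ ln(R0)/T = ln(4.137)/1.79405… = 0.791487… → 0.7915

0.7915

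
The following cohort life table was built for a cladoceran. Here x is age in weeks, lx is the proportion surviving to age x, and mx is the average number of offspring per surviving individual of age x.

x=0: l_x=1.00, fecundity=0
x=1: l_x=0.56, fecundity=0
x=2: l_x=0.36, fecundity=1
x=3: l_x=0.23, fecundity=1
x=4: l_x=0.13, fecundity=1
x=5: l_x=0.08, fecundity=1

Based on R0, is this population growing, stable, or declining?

declining

R0 = Σ lx·mx = 0 + 0 + 0.36 + 0.23 + 0.13 + 0.08 = 0.8
R0 < 1, so the population is declining.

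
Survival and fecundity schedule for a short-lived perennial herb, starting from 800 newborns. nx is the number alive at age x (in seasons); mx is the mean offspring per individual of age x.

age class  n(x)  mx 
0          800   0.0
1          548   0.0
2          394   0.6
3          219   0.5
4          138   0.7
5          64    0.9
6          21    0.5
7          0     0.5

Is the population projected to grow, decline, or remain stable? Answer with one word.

lx = nx/n0 = nx/800: 1, 0.685, 0.4925, 0.27375, 0.1725, 0.08, 0.02625, 0
R0 = Σ lx·mx = 0 + 0 + 0.2955 + 0.136875 + 0.12075 + 0.072 + 0.013125 + 0 = 0.63825
R0 < 1, so the population is declining.

declining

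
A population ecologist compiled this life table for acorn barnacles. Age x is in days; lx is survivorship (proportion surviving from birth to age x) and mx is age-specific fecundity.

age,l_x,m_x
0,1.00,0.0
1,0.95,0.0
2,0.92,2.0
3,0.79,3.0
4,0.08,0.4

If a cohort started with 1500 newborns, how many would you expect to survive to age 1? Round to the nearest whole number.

Expected survivors = N0 · l_1 = 1500 × 0.95 = 1425 → 1425

1425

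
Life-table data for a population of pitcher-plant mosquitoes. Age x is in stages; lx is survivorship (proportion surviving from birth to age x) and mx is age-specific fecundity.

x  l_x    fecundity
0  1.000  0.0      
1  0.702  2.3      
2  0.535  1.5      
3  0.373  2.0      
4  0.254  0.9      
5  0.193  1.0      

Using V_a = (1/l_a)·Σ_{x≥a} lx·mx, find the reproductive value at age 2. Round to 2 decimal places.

lx·mx for x ≥ 2: 0.8025, 0.746, 0.2286, 0.193 → sum = 1.9701
V_2 = 1.9701 / l_2 = 1.9701 / 0.535 = 3.68243… → 3.68

3.68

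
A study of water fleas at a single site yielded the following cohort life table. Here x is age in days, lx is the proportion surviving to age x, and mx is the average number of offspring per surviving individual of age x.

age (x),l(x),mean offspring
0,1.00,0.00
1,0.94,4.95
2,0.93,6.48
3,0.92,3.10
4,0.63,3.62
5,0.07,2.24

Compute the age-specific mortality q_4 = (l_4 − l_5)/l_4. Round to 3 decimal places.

q_4 = (l_4 − l_5) / l_4 = (0.63 − 0.07) / 0.63
     = 0.56 / 0.63 = 0.888889… → 0.889

0.889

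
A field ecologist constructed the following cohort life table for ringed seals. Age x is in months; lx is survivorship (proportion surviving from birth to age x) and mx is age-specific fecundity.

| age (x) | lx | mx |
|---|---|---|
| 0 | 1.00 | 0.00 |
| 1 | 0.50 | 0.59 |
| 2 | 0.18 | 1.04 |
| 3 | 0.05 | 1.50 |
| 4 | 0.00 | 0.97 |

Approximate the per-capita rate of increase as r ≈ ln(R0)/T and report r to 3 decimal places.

-0.364

R0 = Σ lx·mx = 0 + 0.295 + 0.1872 + 0.075 + 0 = 0.5572
Σ x·lx·mx = 0.8944; T = 0.8944/0.5572 = 1.60517…
r ≈ ln(R0)/T = ln(0.5572)/1.60517… = -0.36434… → -0.364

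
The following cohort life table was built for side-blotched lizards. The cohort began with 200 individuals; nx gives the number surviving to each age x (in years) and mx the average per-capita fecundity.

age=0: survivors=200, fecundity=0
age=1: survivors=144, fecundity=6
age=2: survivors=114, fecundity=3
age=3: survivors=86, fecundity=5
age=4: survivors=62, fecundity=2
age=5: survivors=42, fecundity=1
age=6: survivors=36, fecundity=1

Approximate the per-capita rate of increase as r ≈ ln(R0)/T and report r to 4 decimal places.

1.0843

lx = nx/n0 = nx/200: 1, 0.72, 0.57, 0.43, 0.31, 0.21, 0.18
R0 = Σ lx·mx = 0 + 4.32 + 1.71 + 2.15 + 0.62 + 0.21 + 0.18 = 9.19
Σ x·lx·mx = 18.8; T = 18.8/9.19 = 2.0457…
r ≈ ln(R0)/T = ln(9.19)/2.0457… = 1.084281… → 1.0843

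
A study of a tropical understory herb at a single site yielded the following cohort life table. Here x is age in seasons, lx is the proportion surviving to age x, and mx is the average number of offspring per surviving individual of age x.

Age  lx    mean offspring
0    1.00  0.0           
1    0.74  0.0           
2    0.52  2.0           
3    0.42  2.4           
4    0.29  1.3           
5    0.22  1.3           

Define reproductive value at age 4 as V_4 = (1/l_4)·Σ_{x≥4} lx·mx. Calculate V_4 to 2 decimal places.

lx·mx for x ≥ 4: 0.377, 0.286 → sum = 0.663
V_4 = 0.663 / l_4 = 0.663 / 0.29 = 2.286207… → 2.29

2.29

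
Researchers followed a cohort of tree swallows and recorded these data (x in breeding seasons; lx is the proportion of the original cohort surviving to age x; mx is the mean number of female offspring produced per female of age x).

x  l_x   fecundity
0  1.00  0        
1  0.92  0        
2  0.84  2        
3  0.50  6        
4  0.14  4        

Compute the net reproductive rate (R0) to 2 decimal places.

lx·mx by age: 0, 0, 1.68, 3, 0.56
R0 = Σ lx·mx = 5.24 → 5.24

5.24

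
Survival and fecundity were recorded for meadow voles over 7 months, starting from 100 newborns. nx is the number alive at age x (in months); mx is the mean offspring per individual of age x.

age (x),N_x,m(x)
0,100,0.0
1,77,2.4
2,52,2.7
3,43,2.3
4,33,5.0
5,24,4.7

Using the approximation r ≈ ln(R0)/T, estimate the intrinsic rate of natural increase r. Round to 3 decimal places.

0.689

lx = nx/n0 = nx/100: 1, 0.77, 0.52, 0.43, 0.33, 0.24
R0 = Σ lx·mx = 0 + 1.848 + 1.404 + 0.989 + 1.65 + 1.128 = 7.019
Σ x·lx·mx = 19.863; T = 19.863/7.019 = 2.82989…
r ≈ ln(R0)/T = ln(7.019)/2.82989… = 0.68859… → 0.689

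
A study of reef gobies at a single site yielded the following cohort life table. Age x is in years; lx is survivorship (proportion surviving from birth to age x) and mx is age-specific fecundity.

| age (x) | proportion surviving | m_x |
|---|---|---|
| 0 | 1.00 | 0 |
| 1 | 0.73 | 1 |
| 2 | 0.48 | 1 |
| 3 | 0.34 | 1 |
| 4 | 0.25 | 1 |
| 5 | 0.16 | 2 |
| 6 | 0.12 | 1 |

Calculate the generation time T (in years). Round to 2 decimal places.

2.69

lx·mx: 0, 0.73, 0.48, 0.34, 0.25, 0.32, 0.12 → R0 = 2.24
x·lx·mx: 0, 0.73, 0.96, 1.02, 1, 1.6, 0.72 → Σ = 6.03
T = 6.03 / 2.24 = 2.691964… → 2.69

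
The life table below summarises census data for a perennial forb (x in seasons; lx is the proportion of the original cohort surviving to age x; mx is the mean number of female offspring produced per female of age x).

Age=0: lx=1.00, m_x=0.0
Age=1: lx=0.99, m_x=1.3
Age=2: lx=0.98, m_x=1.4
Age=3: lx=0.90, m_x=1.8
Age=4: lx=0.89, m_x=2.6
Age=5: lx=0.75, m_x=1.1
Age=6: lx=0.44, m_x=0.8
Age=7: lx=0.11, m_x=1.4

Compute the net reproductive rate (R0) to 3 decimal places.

7.924

lx·mx by age: 0, 1.287, 1.372, 1.62, 2.314, 0.825, 0.352, 0.154
R0 = Σ lx·mx = 7.924 → 7.924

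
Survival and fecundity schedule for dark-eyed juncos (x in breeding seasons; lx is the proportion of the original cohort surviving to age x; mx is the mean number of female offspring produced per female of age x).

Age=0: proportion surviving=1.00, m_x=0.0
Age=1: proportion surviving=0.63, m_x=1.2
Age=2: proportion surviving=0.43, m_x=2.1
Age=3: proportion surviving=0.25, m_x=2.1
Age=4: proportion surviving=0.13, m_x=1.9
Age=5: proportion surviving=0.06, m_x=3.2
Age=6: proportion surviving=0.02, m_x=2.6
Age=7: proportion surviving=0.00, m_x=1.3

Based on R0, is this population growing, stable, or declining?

R0 = Σ lx·mx = 0 + 0.756 + 0.903 + 0.525 + 0.247 + 0.192 + 0.052 + 0 = 2.675
R0 > 1, so the population is growing.

growing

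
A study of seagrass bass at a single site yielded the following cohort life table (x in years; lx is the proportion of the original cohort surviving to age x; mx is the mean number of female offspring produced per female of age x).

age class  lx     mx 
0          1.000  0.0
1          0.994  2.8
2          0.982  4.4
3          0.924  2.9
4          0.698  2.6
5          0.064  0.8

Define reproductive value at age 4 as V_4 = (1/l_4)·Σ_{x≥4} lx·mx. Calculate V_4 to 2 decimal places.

lx·mx for x ≥ 4: 1.8148, 0.0512 → sum = 1.866
V_4 = 1.866 / l_4 = 1.866 / 0.698 = 2.673352… → 2.67

2.67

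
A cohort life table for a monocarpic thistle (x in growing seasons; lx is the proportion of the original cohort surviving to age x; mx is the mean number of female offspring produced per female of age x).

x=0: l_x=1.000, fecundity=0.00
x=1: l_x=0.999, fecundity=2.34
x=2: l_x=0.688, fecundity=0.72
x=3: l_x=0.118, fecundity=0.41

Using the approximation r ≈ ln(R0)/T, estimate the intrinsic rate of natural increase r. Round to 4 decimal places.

0.8779

R0 = Σ lx·mx = 0 + 2.33766 + 0.49536 + 0.04838 = 2.8814
Σ x·lx·mx = 3.47352; T = 3.47352/2.8814 = 1.2055…
r ≈ ln(R0)/T = ln(2.8814)/1.2055… = 0.877875… → 0.8779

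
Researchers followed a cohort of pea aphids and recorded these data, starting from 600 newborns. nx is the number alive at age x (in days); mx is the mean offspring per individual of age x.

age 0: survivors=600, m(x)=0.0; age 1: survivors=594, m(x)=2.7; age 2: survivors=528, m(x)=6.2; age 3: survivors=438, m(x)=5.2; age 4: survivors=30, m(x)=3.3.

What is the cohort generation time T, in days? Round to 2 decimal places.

2.12

lx = nx/n0 = nx/600: 1, 0.99, 0.88, 0.73, 0.05
lx·mx: 0, 2.673, 5.456, 3.796, 0.165 → R0 = 12.09
x·lx·mx: 0, 2.673, 10.912, 11.388, 0.66 → Σ = 25.633
T = 25.633 / 12.09 = 2.120182… → 2.12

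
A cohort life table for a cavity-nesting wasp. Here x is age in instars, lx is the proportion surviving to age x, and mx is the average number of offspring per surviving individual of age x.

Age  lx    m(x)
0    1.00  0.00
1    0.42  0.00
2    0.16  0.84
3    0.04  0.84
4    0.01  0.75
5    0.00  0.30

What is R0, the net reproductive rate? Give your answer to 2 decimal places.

0.18

lx·mx by age: 0, 0, 0.1344, 0.0336, 0.0075, 0
R0 = Σ lx·mx = 0.1755 → 0.18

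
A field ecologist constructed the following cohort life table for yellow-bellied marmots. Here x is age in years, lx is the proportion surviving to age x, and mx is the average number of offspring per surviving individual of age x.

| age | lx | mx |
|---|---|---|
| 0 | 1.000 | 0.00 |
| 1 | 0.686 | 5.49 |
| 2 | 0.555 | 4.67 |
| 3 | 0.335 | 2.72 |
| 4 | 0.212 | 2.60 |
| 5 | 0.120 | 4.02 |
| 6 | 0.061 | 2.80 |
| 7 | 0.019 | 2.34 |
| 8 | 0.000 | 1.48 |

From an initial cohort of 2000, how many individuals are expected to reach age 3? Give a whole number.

Expected survivors = N0 · l_3 = 2000 × 0.335 = 670 → 670

670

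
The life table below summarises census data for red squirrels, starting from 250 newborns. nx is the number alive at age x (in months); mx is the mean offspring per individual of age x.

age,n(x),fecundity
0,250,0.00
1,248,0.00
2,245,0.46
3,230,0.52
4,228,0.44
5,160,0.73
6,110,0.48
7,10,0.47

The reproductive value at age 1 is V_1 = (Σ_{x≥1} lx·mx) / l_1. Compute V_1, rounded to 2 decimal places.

lx = nx/n0 = nx/250: 1, 0.992, 0.98, 0.92, 0.912, 0.64, 0.44, 0.04
lx·mx for x ≥ 1: 0, 0.4508, 0.4784, 0.40128, 0.4672, 0.2112, 0.0188 → sum = 2.02768
V_1 = 2.02768 / l_1 = 2.02768 / 0.992 = 2.044032… → 2.04

2.04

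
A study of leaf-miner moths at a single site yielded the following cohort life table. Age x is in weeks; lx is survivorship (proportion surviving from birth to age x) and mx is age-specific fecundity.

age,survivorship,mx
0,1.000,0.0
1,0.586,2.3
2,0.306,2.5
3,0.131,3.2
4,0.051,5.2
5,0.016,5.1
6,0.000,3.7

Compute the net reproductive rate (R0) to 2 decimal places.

2.88

lx·mx by age: 0, 1.3478, 0.765, 0.4192, 0.2652, 0.0816, 0
R0 = Σ lx·mx = 2.8788 → 2.88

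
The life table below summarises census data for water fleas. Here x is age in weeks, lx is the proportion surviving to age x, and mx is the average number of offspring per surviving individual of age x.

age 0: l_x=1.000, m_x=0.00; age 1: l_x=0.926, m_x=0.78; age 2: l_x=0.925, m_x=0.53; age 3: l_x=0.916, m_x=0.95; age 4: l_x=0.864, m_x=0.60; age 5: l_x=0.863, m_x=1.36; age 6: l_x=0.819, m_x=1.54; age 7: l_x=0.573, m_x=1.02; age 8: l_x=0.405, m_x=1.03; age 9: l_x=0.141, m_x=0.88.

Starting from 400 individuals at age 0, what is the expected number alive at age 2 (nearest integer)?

370

Expected survivors = N0 · l_2 = 400 × 0.925 = 370 → 370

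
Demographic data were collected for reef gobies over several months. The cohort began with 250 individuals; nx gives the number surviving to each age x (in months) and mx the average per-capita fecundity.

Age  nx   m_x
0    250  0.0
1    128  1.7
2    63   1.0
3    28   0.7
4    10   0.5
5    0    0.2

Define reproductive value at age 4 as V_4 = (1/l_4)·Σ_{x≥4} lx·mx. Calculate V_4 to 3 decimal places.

0.500

lx = nx/n0 = nx/250: 1, 0.512, 0.252, 0.112, 0.04, 0
lx·mx for x ≥ 4: 0.02, 0 → sum = 0.02
V_4 = 0.02 / l_4 = 0.02 / 0.04 = 0.5 → 0.500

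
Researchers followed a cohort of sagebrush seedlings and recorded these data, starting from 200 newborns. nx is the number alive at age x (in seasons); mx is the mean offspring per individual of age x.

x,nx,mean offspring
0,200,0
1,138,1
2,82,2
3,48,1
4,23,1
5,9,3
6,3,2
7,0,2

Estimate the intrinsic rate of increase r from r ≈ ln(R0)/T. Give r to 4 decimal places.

0.3293

lx = nx/n0 = nx/200: 1, 0.69, 0.41, 0.24, 0.115, 0.045, 0.015, 0
R0 = Σ lx·mx = 0 + 0.69 + 0.82 + 0.24 + 0.115 + 0.135 + 0.03 + 0 = 2.03
Σ x·lx·mx = 4.365; T = 4.365/2.03 = 2.15025…
r ≈ ln(R0)/T = ln(2.03)/2.15025… = 0.329281… → 0.3293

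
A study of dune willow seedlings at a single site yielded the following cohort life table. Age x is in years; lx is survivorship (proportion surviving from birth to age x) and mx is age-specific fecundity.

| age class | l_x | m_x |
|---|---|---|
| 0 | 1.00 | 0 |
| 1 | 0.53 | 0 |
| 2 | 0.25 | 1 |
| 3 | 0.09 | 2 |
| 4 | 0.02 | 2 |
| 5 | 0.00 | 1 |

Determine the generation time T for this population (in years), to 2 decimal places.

2.55

lx·mx: 0, 0, 0.25, 0.18, 0.04, 0 → R0 = 0.47
x·lx·mx: 0, 0, 0.5, 0.54, 0.16, 0 → Σ = 1.2
T = 1.2 / 0.47 = 2.553191… → 2.55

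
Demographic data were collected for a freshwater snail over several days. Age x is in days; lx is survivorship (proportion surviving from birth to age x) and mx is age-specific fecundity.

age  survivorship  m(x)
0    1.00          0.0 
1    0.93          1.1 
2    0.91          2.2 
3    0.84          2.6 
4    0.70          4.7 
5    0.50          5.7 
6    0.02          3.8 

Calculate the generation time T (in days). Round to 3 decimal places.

3.453

lx·mx: 0, 1.023, 2.002, 2.184, 3.29, 2.85, 0.076 → R0 = 11.425
x·lx·mx: 0, 1.023, 4.004, 6.552, 13.16, 14.25, 0.456 → Σ = 39.445
T = 39.445 / 11.425 = 3.452516… → 3.453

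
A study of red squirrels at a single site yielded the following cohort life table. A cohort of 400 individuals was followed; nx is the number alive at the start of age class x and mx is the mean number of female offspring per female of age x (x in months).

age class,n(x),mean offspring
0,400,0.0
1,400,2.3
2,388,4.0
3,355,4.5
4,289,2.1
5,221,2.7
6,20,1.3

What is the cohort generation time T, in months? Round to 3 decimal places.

2.714

lx = nx/n0 = nx/400: 1, 1, 0.97, 0.8875, 0.7225, 0.5525, 0.05
lx·mx: 0, 2.3, 3.88, 3.99375, 1.51725, 1.49175, 0.065 → R0 = 13.24775
x·lx·mx: 0, 2.3, 7.76, 11.98125, 6.069, 7.45875, 0.39 → Σ = 35.959
T = 35.959 / 13.24775 = 2.714348… → 2.714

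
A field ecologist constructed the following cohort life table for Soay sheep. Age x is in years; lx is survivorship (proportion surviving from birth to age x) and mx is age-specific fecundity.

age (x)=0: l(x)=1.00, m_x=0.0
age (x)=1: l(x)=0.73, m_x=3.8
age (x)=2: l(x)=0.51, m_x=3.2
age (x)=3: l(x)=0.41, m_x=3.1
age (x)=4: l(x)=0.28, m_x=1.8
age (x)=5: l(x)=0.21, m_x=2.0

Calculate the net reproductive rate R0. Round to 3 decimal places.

6.601

lx·mx by age: 0, 2.774, 1.632, 1.271, 0.504, 0.42
R0 = Σ lx·mx = 6.601 → 6.601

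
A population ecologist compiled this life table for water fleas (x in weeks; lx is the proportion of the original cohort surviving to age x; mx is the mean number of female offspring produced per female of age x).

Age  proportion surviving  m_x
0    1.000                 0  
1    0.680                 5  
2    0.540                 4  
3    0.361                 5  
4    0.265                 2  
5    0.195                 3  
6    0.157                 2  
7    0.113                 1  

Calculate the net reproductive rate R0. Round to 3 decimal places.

lx·mx by age: 0, 3.4, 2.16, 1.805, 0.53, 0.585, 0.314, 0.113
R0 = Σ lx·mx = 8.907 → 8.907

8.907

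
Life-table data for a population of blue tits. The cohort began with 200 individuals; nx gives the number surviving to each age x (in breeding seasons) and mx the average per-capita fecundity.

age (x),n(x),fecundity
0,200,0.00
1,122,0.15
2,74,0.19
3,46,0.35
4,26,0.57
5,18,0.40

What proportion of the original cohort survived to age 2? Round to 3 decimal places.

l_2 = n_2/n_0 = 74/200 = 0.37 → 0.370

0.370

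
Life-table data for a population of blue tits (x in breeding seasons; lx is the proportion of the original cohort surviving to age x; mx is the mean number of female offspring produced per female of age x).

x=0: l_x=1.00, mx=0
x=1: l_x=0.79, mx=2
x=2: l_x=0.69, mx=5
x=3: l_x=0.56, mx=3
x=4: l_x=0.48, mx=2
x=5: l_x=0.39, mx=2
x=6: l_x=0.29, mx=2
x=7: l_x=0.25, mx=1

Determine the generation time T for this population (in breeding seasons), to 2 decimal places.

lx·mx: 0, 1.58, 3.45, 1.68, 0.96, 0.78, 0.58, 0.25 → R0 = 9.28
x·lx·mx: 0, 1.58, 6.9, 5.04, 3.84, 3.9, 3.48, 1.75 → Σ = 26.49
T = 26.49 / 9.28 = 2.854526… → 2.85

2.85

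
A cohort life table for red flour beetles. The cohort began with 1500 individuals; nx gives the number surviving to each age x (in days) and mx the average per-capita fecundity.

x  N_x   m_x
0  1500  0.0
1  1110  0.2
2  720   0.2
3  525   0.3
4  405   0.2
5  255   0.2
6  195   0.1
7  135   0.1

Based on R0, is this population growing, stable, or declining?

lx = nx/n0 = nx/1500: 1, 0.74, 0.48, 0.35, 0.27, 0.17, 0.13, 0.09
R0 = Σ lx·mx = 0 + 0.148 + 0.096 + 0.105 + 0.054 + 0.034 + 0.013 + 0.009 = 0.459
R0 < 1, so the population is declining.

declining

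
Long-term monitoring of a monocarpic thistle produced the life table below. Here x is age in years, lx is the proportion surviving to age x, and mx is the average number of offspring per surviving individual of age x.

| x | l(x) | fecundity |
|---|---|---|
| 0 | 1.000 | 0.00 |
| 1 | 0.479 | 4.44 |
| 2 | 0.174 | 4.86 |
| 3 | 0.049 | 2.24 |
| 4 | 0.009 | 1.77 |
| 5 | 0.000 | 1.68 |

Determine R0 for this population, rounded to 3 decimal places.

lx·mx by age: 0, 2.12676, 0.84564, 0.10976, 0.01593, 0
R0 = Σ lx·mx = 3.09809 → 3.098

3.098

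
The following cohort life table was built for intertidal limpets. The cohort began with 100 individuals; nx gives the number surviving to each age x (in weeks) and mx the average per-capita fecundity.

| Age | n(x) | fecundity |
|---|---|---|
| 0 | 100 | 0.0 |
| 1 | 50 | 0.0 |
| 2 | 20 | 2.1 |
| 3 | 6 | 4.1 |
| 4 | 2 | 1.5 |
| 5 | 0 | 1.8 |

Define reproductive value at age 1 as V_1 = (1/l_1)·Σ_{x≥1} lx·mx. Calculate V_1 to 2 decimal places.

1.39

lx = nx/n0 = nx/100: 1, 0.5, 0.2, 0.06, 0.02, 0
lx·mx for x ≥ 1: 0, 0.42, 0.246, 0.03, 0 → sum = 0.696
V_1 = 0.696 / l_1 = 0.696 / 0.5 = 1.392 → 1.39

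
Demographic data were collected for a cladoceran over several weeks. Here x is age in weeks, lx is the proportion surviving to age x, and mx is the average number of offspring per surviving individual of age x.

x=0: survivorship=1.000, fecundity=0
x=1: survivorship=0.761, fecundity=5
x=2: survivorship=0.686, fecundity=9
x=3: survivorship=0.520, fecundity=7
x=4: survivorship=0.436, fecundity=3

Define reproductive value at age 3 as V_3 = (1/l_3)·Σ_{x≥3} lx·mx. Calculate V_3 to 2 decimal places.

9.52

lx·mx for x ≥ 3: 3.64, 1.308 → sum = 4.948
V_3 = 4.948 / l_3 = 4.948 / 0.52 = 9.515385… → 9.52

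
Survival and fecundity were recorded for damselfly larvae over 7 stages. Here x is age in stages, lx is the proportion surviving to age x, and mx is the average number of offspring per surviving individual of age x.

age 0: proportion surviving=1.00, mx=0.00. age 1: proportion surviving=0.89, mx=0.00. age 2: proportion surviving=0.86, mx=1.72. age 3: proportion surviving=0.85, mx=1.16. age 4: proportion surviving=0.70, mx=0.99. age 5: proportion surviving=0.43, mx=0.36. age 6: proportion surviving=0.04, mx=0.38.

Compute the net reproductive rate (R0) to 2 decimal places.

3.33

lx·mx by age: 0, 0, 1.4792, 0.986, 0.693, 0.1548, 0.0152
R0 = Σ lx·mx = 3.3282 → 3.33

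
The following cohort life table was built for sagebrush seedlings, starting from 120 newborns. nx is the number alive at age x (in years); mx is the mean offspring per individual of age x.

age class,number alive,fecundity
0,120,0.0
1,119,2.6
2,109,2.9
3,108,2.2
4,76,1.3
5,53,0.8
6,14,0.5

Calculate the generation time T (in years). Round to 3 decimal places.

2.278

lx = nx/n0 = nx/120: 1, 0.99167…, 0.90833…, 0.9, 0.63333…, 0.44167…, 0.11667…
lx·mx: 0, 2.578333…, 2.634167…, 1.98, 0.823333…, 0.353333…, 0.058333… → R0 = 8.4275…
x·lx·mx: 0, 2.578333…, 5.268333…, 5.94, 3.293333…, 1.766667…, 0.35… → Σ = 19.196667…
T = 19.196667… / 8.4275… = 2.27786… → 2.278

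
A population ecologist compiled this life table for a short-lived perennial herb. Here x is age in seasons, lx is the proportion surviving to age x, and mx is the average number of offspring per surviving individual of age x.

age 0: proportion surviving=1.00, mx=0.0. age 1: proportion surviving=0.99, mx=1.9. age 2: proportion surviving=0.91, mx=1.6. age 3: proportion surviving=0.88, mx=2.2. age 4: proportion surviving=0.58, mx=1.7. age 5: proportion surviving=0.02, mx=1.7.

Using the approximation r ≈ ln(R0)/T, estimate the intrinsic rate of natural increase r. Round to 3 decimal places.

R0 = Σ lx·mx = 0 + 1.881 + 1.456 + 1.936 + 0.986 + 0.034 = 6.293
Σ x·lx·mx = 14.715; T = 14.715/6.293 = 2.33831…
r ≈ ln(R0)/T = ln(6.293)/2.33831… = 0.78665… → 0.787

0.787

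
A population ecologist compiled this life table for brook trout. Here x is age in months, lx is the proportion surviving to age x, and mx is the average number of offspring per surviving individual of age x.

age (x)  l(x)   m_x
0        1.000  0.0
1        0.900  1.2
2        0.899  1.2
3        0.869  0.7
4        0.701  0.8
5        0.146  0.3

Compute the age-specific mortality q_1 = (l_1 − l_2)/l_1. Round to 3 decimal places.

0.001

q_1 = (l_1 − l_2) / l_1 = (0.9 − 0.899) / 0.9
     = 0.001 / 0.9 = 0.001111… → 0.001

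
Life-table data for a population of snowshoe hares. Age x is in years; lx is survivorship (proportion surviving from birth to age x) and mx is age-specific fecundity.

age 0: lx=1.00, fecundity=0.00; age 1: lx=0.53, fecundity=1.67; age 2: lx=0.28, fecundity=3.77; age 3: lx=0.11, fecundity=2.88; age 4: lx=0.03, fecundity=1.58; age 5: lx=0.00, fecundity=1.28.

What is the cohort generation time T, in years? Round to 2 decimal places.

lx·mx: 0, 0.8851, 1.0556, 0.3168, 0.0474, 0 → R0 = 2.3049
x·lx·mx: 0, 0.8851, 2.1112, 0.9504, 0.1896, 0 → Σ = 4.1363
T = 4.1363 / 2.3049 = 1.794568… → 1.79

1.79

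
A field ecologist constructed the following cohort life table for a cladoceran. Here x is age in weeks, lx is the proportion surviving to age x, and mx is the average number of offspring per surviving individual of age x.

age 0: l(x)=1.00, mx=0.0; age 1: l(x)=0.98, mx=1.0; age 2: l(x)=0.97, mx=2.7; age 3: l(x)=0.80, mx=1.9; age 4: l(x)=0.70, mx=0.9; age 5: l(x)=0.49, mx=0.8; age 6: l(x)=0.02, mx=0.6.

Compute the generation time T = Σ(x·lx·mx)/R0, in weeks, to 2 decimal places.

lx·mx: 0, 0.98, 2.619, 1.52, 0.63, 0.392, 0.012 → R0 = 6.153
x·lx·mx: 0, 0.98, 5.238, 4.56, 2.52, 1.96, 0.072 → Σ = 15.33
T = 15.33 / 6.153 = 2.491468… → 2.49

2.49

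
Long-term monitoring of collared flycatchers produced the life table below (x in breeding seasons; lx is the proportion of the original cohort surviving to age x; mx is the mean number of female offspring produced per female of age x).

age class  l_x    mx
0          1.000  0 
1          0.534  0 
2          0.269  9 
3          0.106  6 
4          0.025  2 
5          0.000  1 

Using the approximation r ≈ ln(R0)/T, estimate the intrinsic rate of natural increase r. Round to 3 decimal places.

0.507

R0 = Σ lx·mx = 0 + 0 + 2.421 + 0.636 + 0.05 + 0 = 3.107
Σ x·lx·mx = 6.95; T = 6.95/3.107 = 2.23688…
r ≈ ln(R0)/T = ln(3.107)/2.23688… = 0.5068… → 0.507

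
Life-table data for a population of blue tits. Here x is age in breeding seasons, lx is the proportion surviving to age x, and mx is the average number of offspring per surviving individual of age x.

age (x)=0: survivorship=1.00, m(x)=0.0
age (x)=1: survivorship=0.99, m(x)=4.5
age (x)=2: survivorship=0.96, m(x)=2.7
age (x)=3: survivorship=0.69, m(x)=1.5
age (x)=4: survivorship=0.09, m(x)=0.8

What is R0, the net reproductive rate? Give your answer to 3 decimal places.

8.154

lx·mx by age: 0, 4.455, 2.592, 1.035, 0.072
R0 = Σ lx·mx = 8.154 → 8.154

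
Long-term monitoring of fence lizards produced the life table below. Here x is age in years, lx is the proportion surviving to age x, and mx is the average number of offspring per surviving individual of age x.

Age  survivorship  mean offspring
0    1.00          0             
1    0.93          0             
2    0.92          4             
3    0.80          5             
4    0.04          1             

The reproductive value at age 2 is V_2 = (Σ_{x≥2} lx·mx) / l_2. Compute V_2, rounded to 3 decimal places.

lx·mx for x ≥ 2: 3.68, 4, 0.04 → sum = 7.72
V_2 = 7.72 / l_2 = 7.72 / 0.92 = 8.391304… → 8.391

8.391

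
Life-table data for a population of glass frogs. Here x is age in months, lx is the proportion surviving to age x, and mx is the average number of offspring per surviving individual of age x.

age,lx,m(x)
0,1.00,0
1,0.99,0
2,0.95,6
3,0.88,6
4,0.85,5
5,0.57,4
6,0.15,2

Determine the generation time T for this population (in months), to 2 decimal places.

lx·mx: 0, 0, 5.7, 5.28, 4.25, 2.28, 0.3 → R0 = 17.81
x·lx·mx: 0, 0, 11.4, 15.84, 17, 11.4, 1.8 → Σ = 57.44
T = 57.44 / 17.81 = 3.225154… → 3.23

3.23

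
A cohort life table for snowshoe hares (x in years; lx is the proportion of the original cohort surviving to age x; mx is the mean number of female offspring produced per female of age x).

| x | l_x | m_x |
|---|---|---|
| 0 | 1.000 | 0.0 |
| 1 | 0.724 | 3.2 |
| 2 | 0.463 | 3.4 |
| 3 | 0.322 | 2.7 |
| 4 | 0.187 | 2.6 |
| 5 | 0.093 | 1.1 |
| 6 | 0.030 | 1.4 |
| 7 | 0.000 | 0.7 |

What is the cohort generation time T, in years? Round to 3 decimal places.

2.000

lx·mx: 0, 2.3168, 1.5742, 0.8694, 0.4862, 0.1023, 0.042, 0 → R0 = 5.3909
x·lx·mx: 0, 2.3168, 3.1484, 2.6082, 1.9448, 0.5115, 0.252, 0 → Σ = 10.7817
T = 10.7817 / 5.3909 = 1.999981… → 2.000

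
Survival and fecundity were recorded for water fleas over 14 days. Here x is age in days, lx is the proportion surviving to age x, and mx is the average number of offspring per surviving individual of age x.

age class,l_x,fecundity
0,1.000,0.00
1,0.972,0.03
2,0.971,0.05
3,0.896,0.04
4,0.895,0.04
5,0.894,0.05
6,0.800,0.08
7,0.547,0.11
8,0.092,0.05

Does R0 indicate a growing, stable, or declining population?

declining

R0 = Σ lx·mx = 0 + 0.02916 + 0.04855 + 0.03584 + 0.0358 + 0.0447 + 0.064 + 0.06017 + 0.0046 = 0.32282
R0 < 1, so the population is declining.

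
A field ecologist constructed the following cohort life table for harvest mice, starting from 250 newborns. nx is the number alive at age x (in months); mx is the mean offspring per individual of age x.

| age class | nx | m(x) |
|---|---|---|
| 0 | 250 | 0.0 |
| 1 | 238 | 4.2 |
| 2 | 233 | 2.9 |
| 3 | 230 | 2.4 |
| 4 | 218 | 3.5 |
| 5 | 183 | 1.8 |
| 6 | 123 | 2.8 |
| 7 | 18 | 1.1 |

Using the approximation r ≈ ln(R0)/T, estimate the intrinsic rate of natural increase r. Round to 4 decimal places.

0.9083

lx = nx/n0 = nx/250: 1, 0.952, 0.932, 0.92, 0.872, 0.732, 0.492, 0.072
R0 = Σ lx·mx = 0 + 3.9984 + 2.7028 + 2.208 + 3.052 + 1.3176 + 1.3776 + 0.0792 = 14.7356
Σ x·lx·mx = 43.644; T = 43.644/14.7356 = 2.96181…
r ≈ ln(R0)/T = ln(14.7356)/2.96181… = 0.908319… → 0.9083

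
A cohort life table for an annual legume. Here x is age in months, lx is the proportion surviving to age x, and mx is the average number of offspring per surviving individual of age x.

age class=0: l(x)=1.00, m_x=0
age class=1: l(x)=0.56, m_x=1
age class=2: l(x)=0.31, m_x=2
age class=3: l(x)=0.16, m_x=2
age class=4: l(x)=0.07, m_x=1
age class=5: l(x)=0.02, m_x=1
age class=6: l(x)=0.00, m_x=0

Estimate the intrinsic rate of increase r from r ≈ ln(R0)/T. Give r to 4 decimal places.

0.2348

R0 = Σ lx·mx = 0 + 0.56 + 0.62 + 0.32 + 0.07 + 0.02 + 0 = 1.59
Σ x·lx·mx = 3.14; T = 3.14/1.59 = 1.97484…
r ≈ ln(R0)/T = ln(1.59)/1.97484… = 0.234821… → 0.2348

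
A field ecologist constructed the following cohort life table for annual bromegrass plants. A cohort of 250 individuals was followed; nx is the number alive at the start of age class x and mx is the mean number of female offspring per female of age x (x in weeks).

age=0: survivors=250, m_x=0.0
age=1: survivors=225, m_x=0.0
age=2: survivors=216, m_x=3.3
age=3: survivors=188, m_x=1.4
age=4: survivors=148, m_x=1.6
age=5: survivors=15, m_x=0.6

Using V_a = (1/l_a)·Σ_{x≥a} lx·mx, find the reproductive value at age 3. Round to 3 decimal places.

2.707

lx = nx/n0 = nx/250: 1, 0.9, 0.864, 0.752, 0.592, 0.06
lx·mx for x ≥ 3: 1.0528, 0.9472, 0.036 → sum = 2.036
V_3 = 2.036 / l_3 = 2.036 / 0.752 = 2.707447… → 2.707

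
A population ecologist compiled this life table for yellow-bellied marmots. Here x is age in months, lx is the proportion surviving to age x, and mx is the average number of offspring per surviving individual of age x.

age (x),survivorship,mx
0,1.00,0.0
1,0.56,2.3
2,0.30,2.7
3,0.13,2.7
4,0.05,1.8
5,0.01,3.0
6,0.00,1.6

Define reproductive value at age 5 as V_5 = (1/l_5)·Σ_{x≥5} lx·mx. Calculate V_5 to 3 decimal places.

lx·mx for x ≥ 5: 0.03, 0 → sum = 0.03
V_5 = 0.03 / l_5 = 0.03 / 0.01 = 3 → 3.000

3.000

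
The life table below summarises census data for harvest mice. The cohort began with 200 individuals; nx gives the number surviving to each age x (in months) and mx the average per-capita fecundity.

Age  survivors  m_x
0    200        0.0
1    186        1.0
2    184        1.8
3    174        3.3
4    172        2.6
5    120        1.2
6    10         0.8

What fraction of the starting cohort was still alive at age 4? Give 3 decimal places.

l_4 = n_4/n_0 = 172/200 = 0.86 → 0.860

0.860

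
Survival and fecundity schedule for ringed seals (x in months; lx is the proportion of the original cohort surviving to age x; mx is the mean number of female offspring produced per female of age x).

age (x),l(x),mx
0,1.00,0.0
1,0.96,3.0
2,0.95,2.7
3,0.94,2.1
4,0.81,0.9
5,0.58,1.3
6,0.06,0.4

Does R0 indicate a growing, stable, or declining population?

growing

R0 = Σ lx·mx = 0 + 2.88 + 2.565 + 1.974 + 0.729 + 0.754 + 0.024 = 8.926
R0 > 1, so the population is growing.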